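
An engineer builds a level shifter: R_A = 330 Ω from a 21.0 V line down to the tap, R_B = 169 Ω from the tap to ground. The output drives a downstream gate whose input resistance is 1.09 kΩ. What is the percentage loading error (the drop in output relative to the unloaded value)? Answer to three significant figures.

9.30 %

Unloaded V = 21.0 × 169/499.0 = 7.1122 V.
Loaded: R_B‖R_L = 146.3 Ω, giving V = 21.0 × 146.3/476.3 = 6.4508 V.
Drop = (7.1122 − 6.4508) / 7.1122 = 9.30 %.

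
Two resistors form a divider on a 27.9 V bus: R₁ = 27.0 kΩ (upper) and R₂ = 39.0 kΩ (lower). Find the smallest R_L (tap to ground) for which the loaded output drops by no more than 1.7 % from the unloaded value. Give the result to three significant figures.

R_L(min) ≈ 923 kΩ

Output resistance R_th = R₁‖R₂ = (27.0 × 39.0)/66.00 = 15.95 kΩ.
The fractional drop is R_th/(R_th + R_L); requiring this ≤ 0.0170 gives R_L ≥ R_th(1/0.0170 − 1) = 15.95 × 57.82 = 923 kΩ.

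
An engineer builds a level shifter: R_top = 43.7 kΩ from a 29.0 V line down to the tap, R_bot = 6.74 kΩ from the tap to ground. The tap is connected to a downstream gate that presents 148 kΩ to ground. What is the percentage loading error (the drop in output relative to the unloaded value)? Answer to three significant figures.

The divider's output (Thévenin) resistance is R_top‖R_bot = 5.839 kΩ.
Fractional drop under load = R_th/(R_th + R_L) = 5.839 / (5.839 + 148) = 0.03796.
So the output falls by 3.80 %.

3.80 %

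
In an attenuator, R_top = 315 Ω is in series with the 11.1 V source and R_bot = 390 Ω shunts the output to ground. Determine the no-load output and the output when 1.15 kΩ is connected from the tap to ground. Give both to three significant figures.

Unloaded: 6.14 V; loaded: 5.33 V

Open-circuit: V = 11.1 × 390/(315 + 390) = 6.14 V.
With the load, R_bot becomes R_bot‖R_L = 291.2 Ω, so V = 11.1 × 291.2/606.2 = 5.33 V.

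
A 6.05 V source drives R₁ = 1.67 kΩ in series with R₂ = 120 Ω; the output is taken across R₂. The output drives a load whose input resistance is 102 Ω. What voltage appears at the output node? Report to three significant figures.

The load sits in parallel with R₂: R₂‖R_L = (120 × 102) / (120 + 102) = 55.14 Ω.
V_out = 6.05 × 55.14 / (1670 + 55.14) = 6.05 × 55.14/1725 = 0.193 V.

V_out ≈ 0.193 V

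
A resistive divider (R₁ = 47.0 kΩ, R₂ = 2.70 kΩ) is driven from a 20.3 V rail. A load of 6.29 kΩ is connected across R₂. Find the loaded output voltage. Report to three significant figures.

The load sits in parallel with R₂: R₂‖R_L = (2.70 × 6.29) / (2.70 + 6.29) = 1.889 kΩ.
V_out = 20.3 × 1.889 / (47.0 + 1.889) = 20.3 × 1.889/48.89 = 0.784 V.
(Unloaded it would have been 1.10 V.)

V_out ≈ 0.784 V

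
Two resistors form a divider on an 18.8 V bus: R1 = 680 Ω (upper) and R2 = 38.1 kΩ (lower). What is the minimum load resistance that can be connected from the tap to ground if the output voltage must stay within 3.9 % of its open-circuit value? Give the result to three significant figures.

R_L(min) ≈ 16.5 kΩ

Output resistance R_th = R1‖R2 = (680 × 38100)/38780 = 668.1 Ω.
The fractional drop is R_th/(R_th + R_L); requiring this ≤ 0.0390 gives R_L ≥ R_th(1/0.0390 − 1) = 668.1 × 24.64 = 16.5 kΩ.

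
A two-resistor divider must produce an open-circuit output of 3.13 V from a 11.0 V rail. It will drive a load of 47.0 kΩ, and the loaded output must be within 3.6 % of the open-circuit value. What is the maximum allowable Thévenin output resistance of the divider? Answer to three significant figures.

Loading drop = R_th/(R_th + R_L) ≤ 0.0360, so R_th ≤ R_L · ε/(1−ε) = 47.0 kΩ × 0.0360/0.9640 = 1.76 kΩ.

R_th ≤ 1.76 kΩ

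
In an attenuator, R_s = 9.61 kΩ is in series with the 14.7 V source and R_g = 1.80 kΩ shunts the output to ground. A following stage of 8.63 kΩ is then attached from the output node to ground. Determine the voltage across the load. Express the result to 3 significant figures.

The load sits in parallel with R_g: R_g‖R_L = (1.80 × 8.63) / (1.80 + 8.63) = 1.489 kΩ.
V_out = 14.7 × 1.489 / (9.61 + 1.489) = 14.7 × 1.489/11.10 = 1.97 V.

V_out ≈ 1.97 V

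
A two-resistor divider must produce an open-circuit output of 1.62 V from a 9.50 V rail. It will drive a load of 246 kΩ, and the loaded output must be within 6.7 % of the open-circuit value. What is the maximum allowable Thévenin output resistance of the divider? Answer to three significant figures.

R_th ≤ 17.7 kΩ

Loading drop = R_th/(R_th + R_L) ≤ 0.0670, so R_th ≤ R_L · ε/(1−ε) = 246 kΩ × 0.0670/0.9330 = 17.7 kΩ.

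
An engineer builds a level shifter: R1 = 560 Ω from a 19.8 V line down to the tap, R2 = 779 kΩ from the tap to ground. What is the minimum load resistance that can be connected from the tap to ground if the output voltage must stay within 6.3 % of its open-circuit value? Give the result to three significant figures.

Output resistance R_th = R1‖R2 = (560 × 779000)/779600 = 559.6 Ω.
The fractional drop is R_th/(R_th + R_L); requiring this ≤ 0.0630 gives R_L ≥ R_th(1/0.0630 − 1) = 559.6 × 14.87 = 8.32 kΩ.

R_L(min) ≈ 8.32 kΩ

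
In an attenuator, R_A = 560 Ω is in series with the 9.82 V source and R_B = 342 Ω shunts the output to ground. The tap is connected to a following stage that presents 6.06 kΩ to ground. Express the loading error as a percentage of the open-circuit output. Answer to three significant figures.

3.39 %

The divider's output (Thévenin) resistance is R_A‖R_B = 212.3 Ω.
Fractional drop under load = R_th/(R_th + R_L) = 212.3 / (212.3 + 6060) = 0.03385.
So the output falls by 3.39 %.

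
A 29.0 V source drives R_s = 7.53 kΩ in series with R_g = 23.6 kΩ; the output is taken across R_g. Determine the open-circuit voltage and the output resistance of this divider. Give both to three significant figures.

V_th is the open-circuit tap voltage: 29.0 × 23.6/(7.53 + 23.6) = 22.0 V.
With the supply zeroed, R_s and R_g appear in parallel from the tap: R_th = R_s‖R_g = (7.53 × 23.6)/31.13 = 5.71 kΩ.

V_th = 22.0 V, R_th = 5.71 kΩ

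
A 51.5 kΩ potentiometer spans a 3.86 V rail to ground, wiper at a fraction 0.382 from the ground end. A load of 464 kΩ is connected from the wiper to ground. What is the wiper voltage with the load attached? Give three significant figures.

The wiper splits the pot into (1−α)R = 31.83 kΩ above and αR = 19.67 kΩ below.
Lower section ‖ load = 18.87 kΩ.
V_wiper = 3.86 × 18.87/(31.83 + 18.87) = 1.44 V.

V ≈ 1.44 V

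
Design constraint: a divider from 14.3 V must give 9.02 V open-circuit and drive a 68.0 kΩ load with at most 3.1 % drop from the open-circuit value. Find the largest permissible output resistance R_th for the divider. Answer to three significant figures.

Loading drop = R_th/(R_th + R_L) ≤ 0.0310, so R_th ≤ R_L · ε/(1−ε) = 68.0 kΩ × 0.0310/0.9690 = 2.18 kΩ.
(Any R1, R2 with R2/(R1+R2) = 0.631 and R1‖R2 ≤ 2.18 kΩ will meet the spec.)

R_th ≤ 2.18 kΩ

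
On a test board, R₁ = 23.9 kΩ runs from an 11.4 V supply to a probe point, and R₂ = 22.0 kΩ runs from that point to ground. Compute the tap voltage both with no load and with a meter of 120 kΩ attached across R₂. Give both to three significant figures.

Unloaded: 5.46 V; loaded: 4.99 V

Open-circuit: V = 11.4 × 22.0/(23.9 + 22.0) = 5.46 V.
With the load, R₂ becomes R₂‖R_L = 18.59 kΩ, so V = 11.4 × 18.59/42.49 = 4.99 V.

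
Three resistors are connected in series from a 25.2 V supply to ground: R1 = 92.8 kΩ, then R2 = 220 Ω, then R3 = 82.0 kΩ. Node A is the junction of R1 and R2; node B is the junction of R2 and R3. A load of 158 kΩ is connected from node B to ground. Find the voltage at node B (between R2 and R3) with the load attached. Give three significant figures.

At node B, R3 is in parallel with the load: R3‖R_L = 53980 Ω.
Below node A the resistance is R2 + (R3‖R_L) = 54200 Ω, so V_A = 25.2 × 54200/147000 = 9.292 V.
Then V_B = V_A × (R3‖R_L)/(R2 + R3‖R_L) = 9.292 × 53980/54200 = 9.25 V.

V ≈ 9.25 V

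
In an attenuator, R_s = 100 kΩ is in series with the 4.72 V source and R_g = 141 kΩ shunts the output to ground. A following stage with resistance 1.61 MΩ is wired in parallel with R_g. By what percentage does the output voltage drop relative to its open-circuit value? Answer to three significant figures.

The divider's output (Thévenin) resistance is R_s‖R_g = 58.51 kΩ.
Fractional drop under load = R_th/(R_th + R_L) = 58.51 / (58.51 + 1610) = 0.03507.
So the output falls by 3.51 %.

3.51 %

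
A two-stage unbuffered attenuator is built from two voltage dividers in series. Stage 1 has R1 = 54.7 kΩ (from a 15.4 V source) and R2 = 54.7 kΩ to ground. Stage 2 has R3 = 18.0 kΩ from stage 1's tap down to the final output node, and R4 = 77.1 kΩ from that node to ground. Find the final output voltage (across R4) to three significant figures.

Stage 2 presents R3+R4 = 95.10 kΩ as a load on stage 1's tap.
Stage 1's lower leg becomes R2‖(R3+R4) = 34.73 kΩ, so V_mid = 15.4 × 34.73/89.43 = 5.980 V.
Stage 2 is itself unloaded: V_out = V_mid × R4/(R3+R4) = 5.980 × 77.1/95.10 = 4.85 V.

V_out ≈ 4.85 V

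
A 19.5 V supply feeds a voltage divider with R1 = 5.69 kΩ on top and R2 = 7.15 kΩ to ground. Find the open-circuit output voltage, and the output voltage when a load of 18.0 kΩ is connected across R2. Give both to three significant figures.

Unloaded: 10.9 V; loaded: 9.23 V

Open-circuit: V = 19.5 × 7.15/(5.69 + 7.15) = 10.9 V.
With the load, R2 becomes R2‖R_L = 5.117 kΩ, so V = 19.5 × 5.117/10.81 = 9.23 V.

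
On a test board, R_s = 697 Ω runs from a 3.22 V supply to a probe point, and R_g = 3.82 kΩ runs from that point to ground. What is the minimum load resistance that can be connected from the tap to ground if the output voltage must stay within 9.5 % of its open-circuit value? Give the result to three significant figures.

Output resistance R_th = R_s‖R_g = (697 × 3820)/4517 = 589.4 Ω.
The fractional drop is R_th/(R_th + R_L); requiring this ≤ 0.0950 gives R_L ≥ R_th(1/0.0950 − 1) = 589.4 × 9.526 = 5.62 kΩ.

R_L(min) ≈ 5.62 kΩ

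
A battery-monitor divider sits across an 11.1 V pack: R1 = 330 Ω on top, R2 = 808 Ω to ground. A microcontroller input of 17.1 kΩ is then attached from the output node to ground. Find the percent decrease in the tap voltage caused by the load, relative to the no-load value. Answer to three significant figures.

The divider's output (Thévenin) resistance is R1‖R2 = 234.3 Ω.
Fractional drop under load = R_th/(R_th + R_L) = 234.3 / (234.3 + 17100) = 0.01352.
So the output falls by 1.35 %.

1.35 %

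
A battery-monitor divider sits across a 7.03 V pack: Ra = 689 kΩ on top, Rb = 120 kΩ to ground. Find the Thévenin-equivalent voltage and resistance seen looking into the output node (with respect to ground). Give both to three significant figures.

V_th is the open-circuit tap voltage: 7.03 × 120/(689 + 120) = 1.04 V.
With the supply zeroed, Ra and Rb appear in parallel from the tap: R_th = Ra‖Rb = (689 × 120)/809.0 = 102 kΩ.

V_th = 1.04 V, R_th = 102 kΩ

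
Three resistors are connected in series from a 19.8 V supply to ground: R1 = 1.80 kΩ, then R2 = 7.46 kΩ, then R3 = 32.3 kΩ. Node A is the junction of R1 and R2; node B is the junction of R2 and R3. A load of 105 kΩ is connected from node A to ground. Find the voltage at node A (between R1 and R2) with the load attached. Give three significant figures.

V ≈ 18.6 V

Below node A the series string R2+R3 = 39.76 kΩ sits in parallel with the 105 kΩ load: 28.84 kΩ.
V_A = 19.8 × 28.84/(1.80 + 28.84) = 18.6 V.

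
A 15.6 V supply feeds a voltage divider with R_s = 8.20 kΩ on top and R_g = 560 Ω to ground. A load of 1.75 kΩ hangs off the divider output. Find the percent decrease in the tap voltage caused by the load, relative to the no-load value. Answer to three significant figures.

23.0 %

Unloaded V = 15.6 × 560/8760 = 0.9973 V.
Loaded: R_g‖R_L = 424.2 Ω, giving V = 15.6 × 424.2/8624 = 0.7674 V.
Drop = (0.9973 − 0.7674) / 0.9973 = 23.0 %.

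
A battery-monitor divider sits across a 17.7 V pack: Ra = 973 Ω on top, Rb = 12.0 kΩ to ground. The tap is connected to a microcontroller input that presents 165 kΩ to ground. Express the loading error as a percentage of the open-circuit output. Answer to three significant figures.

0.543 %

The divider's output (Thévenin) resistance is Ra‖Rb = 900.0 Ω.
Fractional drop under load = R_th/(R_th + R_L) = 900.0 / (900.0 + 165000) = 0.005425.
So the output falls by 0.543 %.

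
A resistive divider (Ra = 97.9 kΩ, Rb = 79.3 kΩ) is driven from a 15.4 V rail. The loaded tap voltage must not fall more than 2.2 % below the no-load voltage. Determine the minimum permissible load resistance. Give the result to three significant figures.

R_L(min) ≈ 1.95 MΩ

Output resistance R_th = Ra‖Rb = (97.9 × 79.3)/177.2 = 43.81 kΩ.
The fractional drop is R_th/(R_th + R_L); requiring this ≤ 0.0220 gives R_L ≥ R_th(1/0.0220 − 1) = 43.81 × 44.45 = 1.95 MΩ.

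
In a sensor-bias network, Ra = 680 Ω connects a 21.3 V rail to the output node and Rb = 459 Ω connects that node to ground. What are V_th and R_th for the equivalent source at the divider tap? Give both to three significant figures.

V_th = 8.58 V, R_th = 274 Ω

V_th is the open-circuit tap voltage: 21.3 × 459/(680 + 459) = 8.58 V.
With the supply zeroed, Ra and Rb appear in parallel from the tap: R_th = Ra‖Rb = (680 × 459)/1139 = 274 Ω.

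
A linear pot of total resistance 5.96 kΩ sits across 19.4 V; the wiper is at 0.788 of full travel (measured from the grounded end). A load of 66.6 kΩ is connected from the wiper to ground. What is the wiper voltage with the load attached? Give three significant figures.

The wiper splits the pot into (1−α)R = 1.264 kΩ above and αR = 4.696 kΩ below.
Lower section ‖ load = 4.387 kΩ.
V_wiper = 19.4 × 4.387/(1.264 + 4.387) = 15.1 V.

V ≈ 15.1 V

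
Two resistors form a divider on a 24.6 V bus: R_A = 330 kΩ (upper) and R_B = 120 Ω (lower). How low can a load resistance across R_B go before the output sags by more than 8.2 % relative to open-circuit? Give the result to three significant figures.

Output resistance R_th = R_A‖R_B = (330000 × 120)/330100 = 120.0 Ω.
The fractional drop is R_th/(R_th + R_L); requiring this ≤ 0.0820 gives R_L ≥ R_th(1/0.0820 − 1) = 120.0 × 11.20 = 1.34 kΩ.

R_L(min) ≈ 1.34 kΩ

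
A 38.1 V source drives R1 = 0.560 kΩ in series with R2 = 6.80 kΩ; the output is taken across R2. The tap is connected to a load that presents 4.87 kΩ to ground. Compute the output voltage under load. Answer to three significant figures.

The load sits in parallel with R2: R2‖R_L = (6800 × 4870) / (6800 + 4870) = 2838 Ω.
V_out = 38.1 × 2838 / (560 + 2838) = 38.1 × 2838/3398 = 31.8 V.
(Unloaded it would have been 35.2 V.)

V_out ≈ 31.8 V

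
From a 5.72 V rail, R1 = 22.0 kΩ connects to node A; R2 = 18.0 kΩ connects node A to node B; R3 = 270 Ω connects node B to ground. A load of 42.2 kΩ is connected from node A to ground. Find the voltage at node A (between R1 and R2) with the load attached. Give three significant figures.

V ≈ 2.10 V

Below node A the series string R2+R3 = 18270 Ω sits in parallel with the 42200 Ω load: 12750 Ω.
V_A = 5.72 × 12750/(22000 + 12750) = 2.10 V.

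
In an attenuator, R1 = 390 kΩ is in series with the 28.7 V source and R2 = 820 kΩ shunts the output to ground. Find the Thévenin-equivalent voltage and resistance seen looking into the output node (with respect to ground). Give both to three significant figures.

V_th = 19.4 V, R_th = 264 kΩ

V_th is the open-circuit tap voltage: 28.7 × 820/(390 + 820) = 19.4 V.
With the supply zeroed, R1 and R2 appear in parallel from the tap: R_th = R1‖R2 = (390 × 820)/1210 = 264 kΩ.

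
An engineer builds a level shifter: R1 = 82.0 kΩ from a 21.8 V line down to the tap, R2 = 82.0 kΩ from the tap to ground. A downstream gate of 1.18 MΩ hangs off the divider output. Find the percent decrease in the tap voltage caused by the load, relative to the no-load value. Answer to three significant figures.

The divider's output (Thévenin) resistance is R1‖R2 = 41.00 kΩ.
Fractional drop under load = R_th/(R_th + R_L) = 41.00 / (41.00 + 1180) = 0.03358.
So the output falls by 3.36 %.

3.36 %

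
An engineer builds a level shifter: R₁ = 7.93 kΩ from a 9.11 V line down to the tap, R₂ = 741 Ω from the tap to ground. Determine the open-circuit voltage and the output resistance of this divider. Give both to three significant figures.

V_th is the open-circuit tap voltage: 9.11 × 741/(7930 + 741) = 0.779 V.
With the supply zeroed, R₁ and R₂ appear in parallel from the tap: R_th = R₁‖R₂ = (7930 × 741)/8671 = 678 Ω.

V_th = 0.779 V, R_th = 678 Ω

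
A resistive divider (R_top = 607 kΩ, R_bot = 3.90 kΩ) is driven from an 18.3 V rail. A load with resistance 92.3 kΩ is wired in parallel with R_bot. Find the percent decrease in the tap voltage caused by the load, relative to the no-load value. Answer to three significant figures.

The divider's output (Thévenin) resistance is R_top‖R_bot = 3.875 kΩ.
Fractional drop under load = R_th/(R_th + R_L) = 3.875 / (3.875 + 92.3) = 0.04029.
So the output falls by 4.03 %.

4.03 %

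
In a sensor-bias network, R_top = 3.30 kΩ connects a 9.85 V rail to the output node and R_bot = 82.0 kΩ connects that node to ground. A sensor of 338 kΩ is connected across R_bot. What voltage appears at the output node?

V_out ≈ 9.38 V

The load sits in parallel with R_bot: R_bot‖R_L = (82.0 × 338) / (82.0 + 338) = 65.99 kΩ.
V_out = 9.85 × 65.99 / (3.30 + 65.99) = 9.85 × 65.99/69.29 = 9.38 V.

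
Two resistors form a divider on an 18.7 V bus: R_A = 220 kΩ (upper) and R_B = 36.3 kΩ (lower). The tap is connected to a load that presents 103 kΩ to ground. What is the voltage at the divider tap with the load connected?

V_out ≈ 2.03 V

The load sits in parallel with R_B: R_B‖R_L = (36.3 × 103) / (36.3 + 103) = 26.84 kΩ.
V_out = 18.7 × 26.84 / (220 + 26.84) = 18.7 × 26.84/246.8 = 2.03 V.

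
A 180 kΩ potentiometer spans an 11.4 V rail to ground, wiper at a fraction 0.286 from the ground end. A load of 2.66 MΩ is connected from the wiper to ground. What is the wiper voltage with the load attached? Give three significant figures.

V ≈ 3.22 V

The wiper splits the pot into (1−α)R = 128.5 kΩ above and αR = 51.48 kΩ below.
Lower section ‖ load = 50.50 kΩ.
V_wiper = 11.4 × 50.50/(128.5 + 50.50) = 3.22 V.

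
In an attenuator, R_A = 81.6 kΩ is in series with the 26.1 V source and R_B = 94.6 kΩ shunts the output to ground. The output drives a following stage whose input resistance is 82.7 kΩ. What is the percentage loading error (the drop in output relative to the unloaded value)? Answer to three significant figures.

Unloaded V = 26.1 × 94.6/176.2 = 14.01 V.
Loaded: R_B‖R_L = 44.13 kΩ, giving V = 26.1 × 44.13/125.7 = 9.160 V.
Drop = (14.01 − 9.160) / 14.01 = 34.6 %.

34.6 %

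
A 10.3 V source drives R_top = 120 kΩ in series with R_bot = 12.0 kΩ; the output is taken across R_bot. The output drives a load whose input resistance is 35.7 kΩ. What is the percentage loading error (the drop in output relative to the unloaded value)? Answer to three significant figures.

Unloaded V = 10.3 × 12.0/132.0 = 0.9364 V.
Loaded: R_bot‖R_L = 8.981 kΩ, giving V = 10.3 × 8.981/129.0 = 0.7172 V.
Drop = (0.9364 − 0.7172) / 0.9364 = 23.4 %.

23.4 %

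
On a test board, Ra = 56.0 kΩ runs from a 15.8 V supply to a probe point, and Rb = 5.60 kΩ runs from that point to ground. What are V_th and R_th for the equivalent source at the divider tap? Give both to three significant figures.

V_th = 1.44 V, R_th = 5.09 kΩ

V_th is the open-circuit tap voltage: 15.8 × 5.60/(56.0 + 5.60) = 1.44 V.
With the supply zeroed, Ra and Rb appear in parallel from the tap: R_th = Ra‖Rb = (56.0 × 5.60)/61.60 = 5.09 kΩ.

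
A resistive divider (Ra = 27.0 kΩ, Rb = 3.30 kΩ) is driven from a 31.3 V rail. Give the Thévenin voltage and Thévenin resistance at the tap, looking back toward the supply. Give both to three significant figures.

V_th = 3.41 V, R_th = 2.94 kΩ

V_th is the open-circuit tap voltage: 31.3 × 3.30/(27.0 + 3.30) = 3.41 V.
With the supply zeroed, Ra and Rb appear in parallel from the tap: R_th = Ra‖Rb = (27.0 × 3.30)/30.30 = 2.94 kΩ.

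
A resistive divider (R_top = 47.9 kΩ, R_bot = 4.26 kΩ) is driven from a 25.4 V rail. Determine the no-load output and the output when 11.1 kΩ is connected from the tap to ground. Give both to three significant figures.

Unloaded: 2.07 V; loaded: 1.53 V

Open-circuit: V = 25.4 × 4.26/(47.9 + 4.26) = 2.07 V.
With the load, R_bot becomes R_bot‖R_L = 3.079 kΩ, so V = 25.4 × 3.079/50.98 = 1.53 V.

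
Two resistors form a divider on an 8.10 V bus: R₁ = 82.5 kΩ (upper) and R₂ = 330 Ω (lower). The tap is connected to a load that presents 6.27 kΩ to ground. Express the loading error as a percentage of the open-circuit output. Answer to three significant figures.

The divider's output (Thévenin) resistance is R₁‖R₂ = 328.7 Ω.
Fractional drop under load = R_th/(R_th + R_L) = 328.7 / (328.7 + 6270) = 0.04981.
So the output falls by 4.98 %.

4.98 %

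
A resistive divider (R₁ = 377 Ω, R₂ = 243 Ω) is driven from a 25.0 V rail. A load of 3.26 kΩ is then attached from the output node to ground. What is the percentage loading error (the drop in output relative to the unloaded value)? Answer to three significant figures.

The divider's output (Thévenin) resistance is R₁‖R₂ = 147.8 Ω.
Fractional drop under load = R_th/(R_th + R_L) = 147.8 / (147.8 + 3260) = 0.04336.
So the output falls by 4.34 %.

4.34 %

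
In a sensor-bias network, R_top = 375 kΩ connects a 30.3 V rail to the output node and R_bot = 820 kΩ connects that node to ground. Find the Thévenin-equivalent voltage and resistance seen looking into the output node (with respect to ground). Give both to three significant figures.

V_th = 20.8 V, R_th = 257 kΩ

V_th is the open-circuit tap voltage: 30.3 × 820/(375 + 820) = 20.8 V.
With the supply zeroed, R_top and R_bot appear in parallel from the tap: R_th = R_top‖R_bot = (375 × 820)/1195 = 257 kΩ.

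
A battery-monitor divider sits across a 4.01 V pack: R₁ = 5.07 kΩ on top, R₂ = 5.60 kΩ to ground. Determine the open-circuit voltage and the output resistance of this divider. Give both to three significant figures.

V_th is the open-circuit tap voltage: 4.01 × 5.60/(5.07 + 5.60) = 2.10 V.
With the supply zeroed, R₁ and R₂ appear in parallel from the tap: R_th = R₁‖R₂ = (5.07 × 5.60)/10.67 = 2.66 kΩ.

V_th = 2.10 V, R_th = 2.66 kΩ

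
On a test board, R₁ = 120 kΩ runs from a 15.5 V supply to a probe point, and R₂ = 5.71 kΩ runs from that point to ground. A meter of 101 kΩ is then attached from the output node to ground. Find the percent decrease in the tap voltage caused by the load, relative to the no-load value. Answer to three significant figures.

5.12 %

The divider's output (Thévenin) resistance is R₁‖R₂ = 5.451 kΩ.
Fractional drop under load = R_th/(R_th + R_L) = 5.451 / (5.451 + 101) = 0.05120.
So the output falls by 5.12 %.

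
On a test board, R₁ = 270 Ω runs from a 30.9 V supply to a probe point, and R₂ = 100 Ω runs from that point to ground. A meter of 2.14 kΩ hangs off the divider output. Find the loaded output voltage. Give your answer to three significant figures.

The load sits in parallel with R₂: R₂‖R_L = (100 × 2140) / (100 + 2140) = 95.54 Ω.
V_out = 30.9 × 95.54 / (270 + 95.54) = 30.9 × 95.54/365.5 = 8.08 V.

V_out ≈ 8.08 V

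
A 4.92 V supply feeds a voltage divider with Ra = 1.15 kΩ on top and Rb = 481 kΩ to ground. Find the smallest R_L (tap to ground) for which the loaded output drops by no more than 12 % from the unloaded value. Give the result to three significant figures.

R_L(min) ≈ 8.41 kΩ

Output resistance R_th = Ra‖Rb = (1.15 × 481)/482.1 = 1.147 kΩ.
The fractional drop is R_th/(R_th + R_L); requiring this ≤ 0.120 gives R_L ≥ R_th(1/0.120 − 1) = 1.147 × 7.333 = 8.41 kΩ.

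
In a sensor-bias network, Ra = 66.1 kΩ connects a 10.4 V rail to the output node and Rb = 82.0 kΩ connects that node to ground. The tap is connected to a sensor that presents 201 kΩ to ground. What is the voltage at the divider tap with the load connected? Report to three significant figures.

The load sits in parallel with Rb: Rb‖R_L = (82.0 × 201) / (82.0 + 201) = 58.24 kΩ.
V_out = 10.4 × 58.24 / (66.1 + 58.24) = 10.4 × 58.24/124.3 = 4.87 V.

V_out ≈ 4.87 V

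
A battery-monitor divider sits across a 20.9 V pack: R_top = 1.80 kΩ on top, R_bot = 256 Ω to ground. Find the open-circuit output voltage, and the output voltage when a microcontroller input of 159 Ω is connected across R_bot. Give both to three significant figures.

Unloaded: 2.60 V; loaded: 1.08 V

Open-circuit: V = 20.9 × 256/(1800 + 256) = 2.60 V.
With the load, R_bot becomes R_bot‖R_L = 98.08 Ω, so V = 20.9 × 98.08/1898 = 1.08 V.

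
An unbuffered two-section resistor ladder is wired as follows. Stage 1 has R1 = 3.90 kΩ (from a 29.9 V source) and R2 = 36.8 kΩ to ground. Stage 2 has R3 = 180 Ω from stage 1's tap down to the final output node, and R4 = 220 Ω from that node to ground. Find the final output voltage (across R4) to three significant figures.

V_out ≈ 1.51 V

Stage 2 presents R3+R4 = 400.0 Ω as a load on stage 1's tap.
Stage 1's lower leg becomes R2‖(R3+R4) = 395.7 Ω, so V_mid = 29.9 × 395.7/4296 = 2.754 V.
Stage 2 is itself unloaded: V_out = V_mid × R4/(R3+R4) = 2.754 × 220/400.0 = 1.51 V.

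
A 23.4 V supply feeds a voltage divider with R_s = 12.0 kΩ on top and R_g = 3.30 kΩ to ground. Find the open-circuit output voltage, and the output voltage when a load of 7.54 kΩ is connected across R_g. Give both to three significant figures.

Unloaded: 5.05 V; loaded: 3.76 V

Open-circuit: V = 23.4 × 3.30/(12.0 + 3.30) = 5.05 V.
With the load, R_g becomes R_g‖R_L = 2.295 kΩ, so V = 23.4 × 2.295/14.30 = 3.76 V.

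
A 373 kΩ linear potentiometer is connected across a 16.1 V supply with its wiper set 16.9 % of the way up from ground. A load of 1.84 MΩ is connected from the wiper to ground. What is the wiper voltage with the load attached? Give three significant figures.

V ≈ 2.65 V

The wiper splits the pot into (1−α)R = 310.0 kΩ above and αR = 63.04 kΩ below.
Lower section ‖ load = 60.95 kΩ.
V_wiper = 16.1 × 60.95/(310.0 + 60.95) = 2.65 V.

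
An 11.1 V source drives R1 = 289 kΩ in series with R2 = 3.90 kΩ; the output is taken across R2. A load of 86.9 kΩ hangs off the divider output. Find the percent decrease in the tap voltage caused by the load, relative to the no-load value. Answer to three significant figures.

4.24 %

The divider's output (Thévenin) resistance is R1‖R2 = 3.848 kΩ.
Fractional drop under load = R_th/(R_th + R_L) = 3.848 / (3.848 + 86.9) = 0.04240.
So the output falls by 4.24 %.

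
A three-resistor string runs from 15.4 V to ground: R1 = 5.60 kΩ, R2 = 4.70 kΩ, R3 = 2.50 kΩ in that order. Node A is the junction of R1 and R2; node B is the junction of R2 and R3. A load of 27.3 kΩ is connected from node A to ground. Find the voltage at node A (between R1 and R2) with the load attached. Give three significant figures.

Below node A the series string R2+R3 = 7.200 kΩ sits in parallel with the 27.3 kΩ load: 5.697 kΩ.
V_A = 15.4 × 5.697/(5.60 + 5.697) = 7.77 V.

V ≈ 7.77 V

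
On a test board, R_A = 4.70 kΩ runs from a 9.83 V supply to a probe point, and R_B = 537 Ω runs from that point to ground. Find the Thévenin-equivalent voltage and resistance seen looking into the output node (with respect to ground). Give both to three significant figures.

V_th is the open-circuit tap voltage: 9.83 × 537/(4700 + 537) = 1.01 V.
With the supply zeroed, R_A and R_B appear in parallel from the tap: R_th = R_A‖R_B = (4700 × 537)/5237 = 482 Ω.

V_th = 1.01 V, R_th = 482 Ω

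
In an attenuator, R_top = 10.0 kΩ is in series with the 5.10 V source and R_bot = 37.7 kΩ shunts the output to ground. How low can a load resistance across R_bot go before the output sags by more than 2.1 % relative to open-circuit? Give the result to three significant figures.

R_L(min) ≈ 368 kΩ

Output resistance R_th = R_top‖R_bot = (10.0 × 37.7)/47.70 = 7.904 kΩ.
The fractional drop is R_th/(R_th + R_L); requiring this ≤ 0.0210 gives R_L ≥ R_th(1/0.0210 − 1) = 7.904 × 46.62 = 368 kΩ.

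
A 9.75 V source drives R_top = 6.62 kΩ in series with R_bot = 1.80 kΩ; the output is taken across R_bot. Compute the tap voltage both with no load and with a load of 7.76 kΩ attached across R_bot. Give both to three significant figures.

Open-circuit: V = 9.75 × 1.80/(6.62 + 1.80) = 2.08 V.
With the load, R_bot becomes R_bot‖R_L = 1.461 kΩ, so V = 9.75 × 1.461/8.081 = 1.76 V.

Unloaded: 2.08 V; loaded: 1.76 V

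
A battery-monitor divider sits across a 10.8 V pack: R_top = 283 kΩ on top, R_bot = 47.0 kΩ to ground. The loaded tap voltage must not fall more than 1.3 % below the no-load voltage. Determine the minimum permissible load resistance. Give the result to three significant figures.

R_L(min) ≈ 3.06 MΩ

Output resistance R_th = R_top‖R_bot = (283 × 47.0)/330.0 = 40.31 kΩ.
The fractional drop is R_th/(R_th + R_L); requiring this ≤ 0.0130 gives R_L ≥ R_th(1/0.0130 − 1) = 40.31 × 75.92 = 3.06 MΩ.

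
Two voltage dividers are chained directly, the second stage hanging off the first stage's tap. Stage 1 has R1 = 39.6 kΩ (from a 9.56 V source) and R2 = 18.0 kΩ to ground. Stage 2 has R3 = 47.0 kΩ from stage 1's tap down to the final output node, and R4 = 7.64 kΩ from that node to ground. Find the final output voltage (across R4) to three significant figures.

Stage 2 presents R3+R4 = 54.64 kΩ as a load on stage 1's tap.
Stage 1's lower leg becomes R2‖(R3+R4) = 13.54 kΩ, so V_mid = 9.56 × 13.54/53.14 = 2.436 V.
Stage 2 is itself unloaded: V_out = V_mid × R4/(R3+R4) = 2.436 × 7.64/54.64 = 0.341 V.

V_out ≈ 0.341 V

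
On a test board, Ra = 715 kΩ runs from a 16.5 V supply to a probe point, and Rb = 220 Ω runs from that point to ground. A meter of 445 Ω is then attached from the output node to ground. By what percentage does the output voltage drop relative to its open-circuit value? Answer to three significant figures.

The divider's output (Thévenin) resistance is Ra‖Rb = 219.9 Ω.
Fractional drop under load = R_th/(R_th + R_L) = 219.9 / (219.9 + 445) = 0.3308.
So the output falls by 33.1 %.

33.1 %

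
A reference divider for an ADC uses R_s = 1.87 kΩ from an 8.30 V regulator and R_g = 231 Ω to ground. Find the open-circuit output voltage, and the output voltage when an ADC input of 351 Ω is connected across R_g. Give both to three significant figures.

Open-circuit: V = 8.30 × 231/(1870 + 231) = 0.913 V.
With the load, R_g becomes R_g‖R_L = 139.3 Ω, so V = 8.30 × 139.3/2009 = 0.575 V.

Unloaded: 0.913 V; loaded: 0.575 V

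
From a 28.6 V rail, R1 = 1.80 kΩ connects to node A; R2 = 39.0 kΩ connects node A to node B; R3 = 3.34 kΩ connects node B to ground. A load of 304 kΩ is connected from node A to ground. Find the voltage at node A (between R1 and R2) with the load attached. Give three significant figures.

Below node A the series string R2+R3 = 42.34 kΩ sits in parallel with the 304 kΩ load: 37.16 kΩ.
V_A = 28.6 × 37.16/(1.80 + 37.16) = 27.3 V.

V ≈ 27.3 V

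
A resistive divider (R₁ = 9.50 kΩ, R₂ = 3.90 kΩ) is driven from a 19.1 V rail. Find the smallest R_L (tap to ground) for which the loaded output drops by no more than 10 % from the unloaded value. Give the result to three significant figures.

Output resistance R_th = R₁‖R₂ = (9.50 × 3.90)/13.40 = 2.765 kΩ.
The fractional drop is R_th/(R_th + R_L); requiring this ≤ 0.100 gives R_L ≥ R_th(1/0.100 − 1) = 2.765 × 9.000 = 24.9 kΩ.

R_L(min) ≈ 24.9 kΩ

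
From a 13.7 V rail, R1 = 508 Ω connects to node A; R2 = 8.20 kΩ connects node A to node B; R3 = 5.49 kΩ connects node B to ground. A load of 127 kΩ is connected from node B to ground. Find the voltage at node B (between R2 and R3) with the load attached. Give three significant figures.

V ≈ 5.16 V

At node B, R3 is in parallel with the load: R3‖R_L = 5263 Ω.
Below node A the resistance is R2 + (R3‖R_L) = 13460 Ω, so V_A = 13.7 × 13460/13970 = 13.20 V.
Then V_B = V_A × (R3‖R_L)/(R2 + R3‖R_L) = 13.20 × 5263/13460 = 5.16 V.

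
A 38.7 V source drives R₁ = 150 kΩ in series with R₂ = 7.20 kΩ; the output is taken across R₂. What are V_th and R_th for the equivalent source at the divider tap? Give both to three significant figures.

V_th = 1.77 V, R_th = 6.87 kΩ

V_th is the open-circuit tap voltage: 38.7 × 7.20/(150 + 7.20) = 1.77 V.
With the supply zeroed, R₁ and R₂ appear in parallel from the tap: R_th = R₁‖R₂ = (150 × 7.20)/157.2 = 6.87 kΩ.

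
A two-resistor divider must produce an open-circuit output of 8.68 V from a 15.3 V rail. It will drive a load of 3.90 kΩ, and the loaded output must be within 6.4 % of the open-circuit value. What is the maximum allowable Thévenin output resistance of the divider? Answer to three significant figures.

R_th ≤ 267 Ω

Loading drop = R_th/(R_th + R_L) ≤ 0.0640, so R_th ≤ R_L · ε/(1−ε) = 3.90 kΩ × 0.0640/0.9360 = 267 Ω.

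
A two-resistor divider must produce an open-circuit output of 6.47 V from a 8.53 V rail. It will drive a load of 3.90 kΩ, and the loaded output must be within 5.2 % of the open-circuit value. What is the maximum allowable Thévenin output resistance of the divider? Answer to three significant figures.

Loading drop = R_th/(R_th + R_L) ≤ 0.0520, so R_th ≤ R_L · ε/(1−ε) = 3.90 kΩ × 0.0520/0.9480 = 214 Ω.

R_th ≤ 214 Ω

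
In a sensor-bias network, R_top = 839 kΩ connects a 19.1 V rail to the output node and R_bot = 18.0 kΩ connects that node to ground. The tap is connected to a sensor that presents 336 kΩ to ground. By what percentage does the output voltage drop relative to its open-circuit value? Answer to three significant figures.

4.98 %

The divider's output (Thévenin) resistance is R_top‖R_bot = 17.62 kΩ.
Fractional drop under load = R_th/(R_th + R_L) = 17.62 / (17.62 + 336) = 0.04983.
So the output falls by 4.98 %.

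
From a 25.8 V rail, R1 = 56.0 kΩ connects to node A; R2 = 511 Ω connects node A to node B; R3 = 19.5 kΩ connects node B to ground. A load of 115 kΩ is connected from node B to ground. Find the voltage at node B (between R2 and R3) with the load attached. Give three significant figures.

At node B, R3 is in parallel with the load: R3‖R_L = 16670 Ω.
Below node A the resistance is R2 + (R3‖R_L) = 17180 Ω, so V_A = 25.8 × 17180/73180 = 6.058 V.
Then V_B = V_A × (R3‖R_L)/(R2 + R3‖R_L) = 6.058 × 16670/17180 = 5.88 V.

V ≈ 5.88 V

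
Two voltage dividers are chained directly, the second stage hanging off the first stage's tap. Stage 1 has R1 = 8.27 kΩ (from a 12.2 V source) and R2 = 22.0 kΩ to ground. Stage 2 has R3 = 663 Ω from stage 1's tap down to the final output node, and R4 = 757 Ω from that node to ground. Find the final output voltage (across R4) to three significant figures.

V_out ≈ 0.903 V

Stage 2 presents R3+R4 = 1420 Ω as a load on stage 1's tap.
Stage 1's lower leg becomes R2‖(R3+R4) = 1334 Ω, so V_mid = 12.2 × 1334/9604 = 1.694 V.
Stage 2 is itself unloaded: V_out = V_mid × R4/(R3+R4) = 1.694 × 757/1420 = 0.903 V.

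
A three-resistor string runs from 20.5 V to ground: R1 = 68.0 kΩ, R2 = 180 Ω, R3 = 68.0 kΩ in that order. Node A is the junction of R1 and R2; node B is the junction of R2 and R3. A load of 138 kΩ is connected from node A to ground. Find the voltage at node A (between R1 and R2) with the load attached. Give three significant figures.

V ≈ 8.23 V

Below node A the series string R2+R3 = 68180 Ω sits in parallel with the 138000 Ω load: 45630 Ω.
V_A = 20.5 × 45630/(68000 + 45630) = 8.23 V.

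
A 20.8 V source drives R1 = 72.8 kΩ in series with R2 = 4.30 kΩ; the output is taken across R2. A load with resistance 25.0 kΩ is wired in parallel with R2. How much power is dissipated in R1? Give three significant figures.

Total resistance from the source is R1 + (R2‖R_L) = 76.47 kΩ, so I = 20.8/76.47 kΩ = 0.2720 mA.
P = I²·R1 = (0.2720 mA)² × 72.8 kΩ = 5.39 mW.

P ≈ 5.39 mW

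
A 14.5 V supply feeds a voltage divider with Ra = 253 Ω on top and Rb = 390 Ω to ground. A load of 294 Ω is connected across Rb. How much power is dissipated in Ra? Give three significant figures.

Total resistance from the source is Ra + (Rb‖R_L) = 420.6 Ω, so I = 14.5/420.6 Ω = 34.47 mA.
P = I²·Ra = (34.47 mA)² × 253 Ω = 301 mW.

P ≈ 301 mW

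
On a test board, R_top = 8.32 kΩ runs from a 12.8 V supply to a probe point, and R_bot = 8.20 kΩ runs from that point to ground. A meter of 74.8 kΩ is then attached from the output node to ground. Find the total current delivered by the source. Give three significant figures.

R_bot‖R_L = 7.390 kΩ, so the source sees R_top + R_bot‖R_L = 15.71 kΩ.
I = 12.8 V / 15.71 kΩ = 0.815 mA.

I ≈ 0.815 mA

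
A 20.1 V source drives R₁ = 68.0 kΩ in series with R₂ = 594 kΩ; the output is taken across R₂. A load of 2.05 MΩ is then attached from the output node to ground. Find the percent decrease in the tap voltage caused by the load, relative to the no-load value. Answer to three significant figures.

2.89 %

The divider's output (Thévenin) resistance is R₁‖R₂ = 61.02 kΩ.
Fractional drop under load = R_th/(R_th + R_L) = 61.02 / (61.02 + 2050) = 0.02890.
So the output falls by 2.89 %.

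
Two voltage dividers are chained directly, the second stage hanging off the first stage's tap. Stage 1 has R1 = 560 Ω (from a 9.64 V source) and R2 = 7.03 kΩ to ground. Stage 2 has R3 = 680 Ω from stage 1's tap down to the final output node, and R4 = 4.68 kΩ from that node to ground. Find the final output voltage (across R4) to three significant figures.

V_out ≈ 7.11 V

Stage 2 presents R3+R4 = 5360 Ω as a load on stage 1's tap.
Stage 1's lower leg becomes R2‖(R3+R4) = 3041 Ω, so V_mid = 9.64 × 3041/3601 = 8.141 V.
Stage 2 is itself unloaded: V_out = V_mid × R4/(R3+R4) = 8.141 × 4680/5360 = 7.11 V.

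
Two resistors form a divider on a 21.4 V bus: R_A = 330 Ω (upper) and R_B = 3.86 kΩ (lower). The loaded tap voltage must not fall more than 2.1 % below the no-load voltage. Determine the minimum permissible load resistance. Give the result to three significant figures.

R_L(min) ≈ 14.2 kΩ

Output resistance R_th = R_A‖R_B = (330 × 3860)/4190 = 304.0 Ω.
The fractional drop is R_th/(R_th + R_L); requiring this ≤ 0.0210 gives R_L ≥ R_th(1/0.0210 − 1) = 304.0 × 46.62 = 14.2 kΩ.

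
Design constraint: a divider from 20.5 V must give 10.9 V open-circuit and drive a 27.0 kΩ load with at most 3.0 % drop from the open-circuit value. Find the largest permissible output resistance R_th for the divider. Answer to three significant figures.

R_th ≤ 835 Ω

Loading drop = R_th/(R_th + R_L) ≤ 0.0300, so R_th ≤ R_L · ε/(1−ε) = 27.0 kΩ × 0.0300/0.9700 = 835 Ω.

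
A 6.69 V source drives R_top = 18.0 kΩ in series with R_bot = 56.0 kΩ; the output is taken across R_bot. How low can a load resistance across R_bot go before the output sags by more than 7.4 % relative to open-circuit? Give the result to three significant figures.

Output resistance R_th = R_top‖R_bot = (18.0 × 56.0)/74.00 = 13.62 kΩ.
The fractional drop is R_th/(R_th + R_L); requiring this ≤ 0.0740 gives R_L ≥ R_th(1/0.0740 − 1) = 13.62 × 12.51 = 170 kΩ.

R_L(min) ≈ 170 kΩ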